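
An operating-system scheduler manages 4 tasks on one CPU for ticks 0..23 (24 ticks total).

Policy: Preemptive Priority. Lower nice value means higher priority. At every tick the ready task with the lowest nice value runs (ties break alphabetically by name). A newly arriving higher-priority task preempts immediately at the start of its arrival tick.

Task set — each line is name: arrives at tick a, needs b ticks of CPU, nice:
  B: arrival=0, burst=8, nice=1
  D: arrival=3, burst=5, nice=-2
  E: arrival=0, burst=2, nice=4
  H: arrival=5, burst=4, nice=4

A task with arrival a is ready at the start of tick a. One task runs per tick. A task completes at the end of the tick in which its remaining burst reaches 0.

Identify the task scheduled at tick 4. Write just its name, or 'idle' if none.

t=0: ready={B,E} → run B
t=1: ready={B,E} → run B
t=2: ready={B,E} → run B
t=3: ready={B,D,E} → run D
t=4: ready={B,D,E} → run D
t=5: ready={B,D,E,H} → run D
t=6: ready={B,D,E,H} → run D
t=7: ready={B,D,E,H} → run D
t=8: ready={B,E,H} → run B
t=9: ready={B,E,H} → run B
t=10: ready={B,E,H} → run B
t=11: ready={B,E,H} → run B
t=12: ready={B,E,H} → run B
t=13: ready={E,H} → run E
t=14: ready={E,H} → run E
t=15: ready={H} → run H
t=16: ready={H} → run H
t=17: ready={H} → run H
t=18: ready={H} → run H
t=19: (idle)
t=20: (idle)
t=21: (idle)
t=22: (idle)
t=23: (idle)

running at tick 4 = D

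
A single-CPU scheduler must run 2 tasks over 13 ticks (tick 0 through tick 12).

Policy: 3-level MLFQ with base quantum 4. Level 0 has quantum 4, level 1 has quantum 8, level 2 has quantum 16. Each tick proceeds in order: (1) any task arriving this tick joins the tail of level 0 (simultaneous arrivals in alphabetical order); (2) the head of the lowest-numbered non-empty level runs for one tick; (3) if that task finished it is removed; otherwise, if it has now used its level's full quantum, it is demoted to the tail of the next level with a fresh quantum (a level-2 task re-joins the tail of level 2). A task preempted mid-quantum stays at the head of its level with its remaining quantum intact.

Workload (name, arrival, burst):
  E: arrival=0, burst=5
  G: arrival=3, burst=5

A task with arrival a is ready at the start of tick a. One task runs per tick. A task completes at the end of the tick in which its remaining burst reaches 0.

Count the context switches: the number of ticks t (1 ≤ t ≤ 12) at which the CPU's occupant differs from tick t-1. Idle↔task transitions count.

t=0: L0/L1/L2 = E/-/- → run E
t=1: L0/L1/L2 = E/-/- → run E
t=2: L0/L1/L2 = E/-/- → run E
t=3: L0/L1/L2 = EG/-/- → run E
t=4: L0/L1/L2 = G/E/- → run G
t=5: L0/L1/L2 = G/E/- → run G
t=6: L0/L1/L2 = G/E/- → run G
t=7: L0/L1/L2 = G/E/- → run G
t=8: L0/L1/L2 = -/EG/- → run E
t=9: L0/L1/L2 = -/G/- → run G
t=10: (idle)
t=11: (idle)
t=12: (idle)

context switches = 4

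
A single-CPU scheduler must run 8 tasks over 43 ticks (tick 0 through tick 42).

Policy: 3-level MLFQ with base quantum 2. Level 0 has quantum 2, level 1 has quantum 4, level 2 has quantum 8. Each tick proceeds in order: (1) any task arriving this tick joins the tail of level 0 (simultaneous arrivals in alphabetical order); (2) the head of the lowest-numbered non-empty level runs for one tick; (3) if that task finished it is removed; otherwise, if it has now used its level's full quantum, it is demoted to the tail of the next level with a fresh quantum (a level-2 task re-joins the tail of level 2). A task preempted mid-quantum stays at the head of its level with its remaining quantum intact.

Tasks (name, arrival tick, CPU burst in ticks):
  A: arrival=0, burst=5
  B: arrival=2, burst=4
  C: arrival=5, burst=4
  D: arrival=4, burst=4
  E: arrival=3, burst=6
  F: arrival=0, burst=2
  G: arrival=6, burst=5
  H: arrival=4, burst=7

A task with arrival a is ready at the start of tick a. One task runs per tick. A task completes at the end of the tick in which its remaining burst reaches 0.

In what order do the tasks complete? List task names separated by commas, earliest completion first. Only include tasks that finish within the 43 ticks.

completion order = F, A, B, E, D, C, G, H

t=0: L0/L1/L2 = AF/-/- → run A
t=1: L0/L1/L2 = AF/-/- → run A
t=2: L0/L1/L2 = FB/A/- → run F
t=3: L0/L1/L2 = FBE/A/- → run F
t=4: L0/L1/L2 = BEDH/A/- → run B
t=5: L0/L1/L2 = BEDHC/A/- → run B
t=6: L0/L1/L2 = EDHCG/AB/- → run E
t=7: L0/L1/L2 = EDHCG/AB/- → run E
t=8: L0/L1/L2 = DHCG/ABE/- → run D
t=9: L0/L1/L2 = DHCG/ABE/- → run D
t=10: L0/L1/L2 = HCG/ABED/- → run H
t=11: L0/L1/L2 = HCG/ABED/- → run H
t=12: L0/L1/L2 = CG/ABEDH/- → run C
t=13: L0/L1/L2 = CG/ABEDH/- → run C
t=14: L0/L1/L2 = G/ABEDHC/- → run G
t=15: L0/L1/L2 = G/ABEDHC/- → run G
t=16: L0/L1/L2 = -/ABEDHCG/- → run A
t=17: L0/L1/L2 = -/ABEDHCG/- → run A
t=18: L0/L1/L2 = -/ABEDHCG/- → run A
t=19: L0/L1/L2 = -/BEDHCG/- → run B
t=20: L0/L1/L2 = -/BEDHCG/- → run B
t=21: L0/L1/L2 = -/EDHCG/- → run E
t=22: L0/L1/L2 = -/EDHCG/- → run E
t=23: L0/L1/L2 = -/EDHCG/- → run E
t=24: L0/L1/L2 = -/EDHCG/- → run E
t=25: L0/L1/L2 = -/DHCG/- → run D
t=26: L0/L1/L2 = -/DHCG/- → run D
t=27: L0/L1/L2 = -/HCG/- → run H
t=28: L0/L1/L2 = -/HCG/- → run H
t=29: L0/L1/L2 = -/HCG/- → run H
t=30: L0/L1/L2 = -/HCG/- → run H
t=31: L0/L1/L2 = -/CG/H → run C
t=32: L0/L1/L2 = -/CG/H → run C
t=33: L0/L1/L2 = -/G/H → run G
t=34: L0/L1/L2 = -/G/H → run G
t=35: L0/L1/L2 = -/G/H → run G
t=36: L0/L1/L2 = -/-/H → run H
t=37: (idle)
t=38: (idle)
t=39: (idle)
t=40: (idle)
t=41: (idle)
t=42: (idle)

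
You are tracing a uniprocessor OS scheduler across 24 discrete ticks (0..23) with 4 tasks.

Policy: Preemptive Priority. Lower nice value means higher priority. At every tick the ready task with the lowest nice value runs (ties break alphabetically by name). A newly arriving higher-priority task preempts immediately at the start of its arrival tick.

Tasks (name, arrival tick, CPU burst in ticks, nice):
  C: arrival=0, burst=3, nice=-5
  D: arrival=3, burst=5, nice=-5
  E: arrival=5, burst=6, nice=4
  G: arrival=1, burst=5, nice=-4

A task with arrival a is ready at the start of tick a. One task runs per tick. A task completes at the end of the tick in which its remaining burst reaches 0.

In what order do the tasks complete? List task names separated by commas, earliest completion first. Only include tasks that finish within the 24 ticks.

completion order = C, D, G, E

t=0: ready={C} → run C
t=1: ready={C,G} → run C
t=2: ready={C,G} → run C
t=3: ready={D,G} → run D
t=4: ready={D,G} → run D
t=5: ready={D,E,G} → run D
t=6: ready={D,E,G} → run D
t=7: ready={D,E,G} → run D
t=8: ready={E,G} → run G
t=9: ready={E,G} → run G
t=10: ready={E,G} → run G
t=11: ready={E,G} → run G
t=12: ready={E,G} → run G
t=13: ready={E} → run E
t=14: ready={E} → run E
t=15: ready={E} → run E
t=16: ready={E} → run E
t=17: ready={E} → run E
t=18: ready={E} → run E
t=19: (idle)
t=20: (idle)
t=21: (idle)
t=22: (idle)
t=23: (idle)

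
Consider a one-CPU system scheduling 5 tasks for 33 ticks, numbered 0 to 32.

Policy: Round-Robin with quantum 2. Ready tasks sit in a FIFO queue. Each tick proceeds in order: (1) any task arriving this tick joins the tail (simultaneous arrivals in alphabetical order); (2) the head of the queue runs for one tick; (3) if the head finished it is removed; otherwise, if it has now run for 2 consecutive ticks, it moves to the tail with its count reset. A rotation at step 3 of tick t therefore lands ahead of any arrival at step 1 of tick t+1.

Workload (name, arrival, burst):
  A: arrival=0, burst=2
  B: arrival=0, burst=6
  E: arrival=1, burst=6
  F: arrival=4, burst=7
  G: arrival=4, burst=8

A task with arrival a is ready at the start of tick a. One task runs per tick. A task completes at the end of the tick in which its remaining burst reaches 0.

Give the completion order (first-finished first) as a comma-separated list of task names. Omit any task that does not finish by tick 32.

t=0: queue=[A,B] q_used=0 → run A
t=1: queue=[A,B,E] q_used=1 → run A
t=2: queue=[B,E] q_used=0 → run B
t=3: queue=[B,E] q_used=1 → run B
t=4: queue=[E,B,F,G] q_used=0 → run E
t=5: queue=[E,B,F,G] q_used=1 → run E
t=6: queue=[B,F,G,E] q_used=0 → run B
t=7: queue=[B,F,G,E] q_used=1 → run B
t=8: queue=[F,G,E,B] q_used=0 → run F
t=9: queue=[F,G,E,B] q_used=1 → run F
t=10: queue=[G,E,B,F] q_used=0 → run G
t=11: queue=[G,E,B,F] q_used=1 → run G
t=12: queue=[E,B,F,G] q_used=0 → run E
t=13: queue=[E,B,F,G] q_used=1 → run E
t=14: queue=[B,F,G,E] q_used=0 → run B
t=15: queue=[B,F,G,E] q_used=1 → run B
t=16: queue=[F,G,E] q_used=0 → run F
t=17: queue=[F,G,E] q_used=1 → run F
t=18: queue=[G,E,F] q_used=0 → run G
t=19: queue=[G,E,F] q_used=1 → run G
t=20: queue=[E,F,G] q_used=0 → run E
t=21: queue=[E,F,G] q_used=1 → run E
t=22: queue=[F,G] q_used=0 → run F
t=23: queue=[F,G] q_used=1 → run F
t=24: queue=[G,F] q_used=0 → run G
t=25: queue=[G,F] q_used=1 → run G
t=26: queue=[F,G] q_used=0 → run F
t=27: queue=[G] q_used=0 → run G
t=28: queue=[G] q_used=1 → run G
t=29: (idle)
t=30: (idle)
t=31: (idle)
t=32: (idle)

completion order = A, B, E, F, G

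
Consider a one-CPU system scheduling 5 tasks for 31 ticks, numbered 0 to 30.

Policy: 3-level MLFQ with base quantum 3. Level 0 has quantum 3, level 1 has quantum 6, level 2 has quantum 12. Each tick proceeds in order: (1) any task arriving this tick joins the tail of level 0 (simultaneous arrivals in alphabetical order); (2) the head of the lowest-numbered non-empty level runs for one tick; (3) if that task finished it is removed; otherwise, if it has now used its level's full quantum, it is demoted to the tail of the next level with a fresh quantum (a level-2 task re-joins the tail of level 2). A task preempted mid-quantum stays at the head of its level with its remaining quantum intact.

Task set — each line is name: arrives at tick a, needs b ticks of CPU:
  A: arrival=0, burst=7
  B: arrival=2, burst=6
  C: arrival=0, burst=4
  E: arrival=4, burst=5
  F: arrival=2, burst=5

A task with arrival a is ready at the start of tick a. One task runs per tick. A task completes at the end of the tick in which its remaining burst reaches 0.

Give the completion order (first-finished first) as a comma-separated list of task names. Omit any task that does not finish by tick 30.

completion order = A, C, B, F, E

t=0: L0/L1/L2 = AC/-/- → run A
t=1: L0/L1/L2 = AC/-/- → run A
t=2: L0/L1/L2 = ACBF/-/- → run A
t=3: L0/L1/L2 = CBF/A/- → run C
t=4: L0/L1/L2 = CBFE/A/- → run C
t=5: L0/L1/L2 = CBFE/A/- → run C
t=6: L0/L1/L2 = BFE/AC/- → run B
t=7: L0/L1/L2 = BFE/AC/- → run B
t=8: L0/L1/L2 = BFE/AC/- → run B
t=9: L0/L1/L2 = FE/ACB/- → run F
t=10: L0/L1/L2 = FE/ACB/- → run F
t=11: L0/L1/L2 = FE/ACB/- → run F
t=12: L0/L1/L2 = E/ACBF/- → run E
t=13: L0/L1/L2 = E/ACBF/- → run E
t=14: L0/L1/L2 = E/ACBF/- → run E
t=15: L0/L1/L2 = -/ACBFE/- → run A
t=16: L0/L1/L2 = -/ACBFE/- → run A
t=17: L0/L1/L2 = -/ACBFE/- → run A
t=18: L0/L1/L2 = -/ACBFE/- → run A
t=19: L0/L1/L2 = -/CBFE/- → run C
t=20: L0/L1/L2 = -/BFE/- → run B
t=21: L0/L1/L2 = -/BFE/- → run B
t=22: L0/L1/L2 = -/BFE/- → run B
t=23: L0/L1/L2 = -/FE/- → run F
t=24: L0/L1/L2 = -/FE/- → run F
t=25: L0/L1/L2 = -/E/- → run E
t=26: L0/L1/L2 = -/E/- → run E
t=27: (idle)
t=28: (idle)
t=29: (idle)
t=30: (idle)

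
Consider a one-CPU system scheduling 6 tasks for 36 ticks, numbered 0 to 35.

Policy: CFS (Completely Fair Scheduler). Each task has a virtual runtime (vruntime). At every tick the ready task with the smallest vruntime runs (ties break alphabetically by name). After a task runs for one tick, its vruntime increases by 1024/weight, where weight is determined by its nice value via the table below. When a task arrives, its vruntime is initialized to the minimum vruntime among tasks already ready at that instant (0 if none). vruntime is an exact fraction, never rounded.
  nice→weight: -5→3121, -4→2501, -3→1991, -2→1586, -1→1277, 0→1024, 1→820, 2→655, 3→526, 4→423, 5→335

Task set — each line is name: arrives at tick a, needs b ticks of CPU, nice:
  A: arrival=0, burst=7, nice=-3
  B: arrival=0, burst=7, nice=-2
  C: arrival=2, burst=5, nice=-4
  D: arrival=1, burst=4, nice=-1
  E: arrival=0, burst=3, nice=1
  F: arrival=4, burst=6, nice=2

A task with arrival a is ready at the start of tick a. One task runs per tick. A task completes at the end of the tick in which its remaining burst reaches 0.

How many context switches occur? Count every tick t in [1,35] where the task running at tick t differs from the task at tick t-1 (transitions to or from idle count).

t=0: vr[A=0 B=0 E=0] → run A
t=1: vr[A=1024/1991 B=0 D=0 E=0] → run B
t=2: vr[A=1024/1991 B=512/793 C=0 D=0 E=0] → run C
t=3: vr[A=1024/1991 B=512/793 C=1024/2501 D=0 E=0] → run D
t=4: vr[A=1024/1991 B=512/793 C=1024/2501 D=1024/1277 E=0 F=0] → run E
t=5: vr[A=1024/1991 B=512/793 C=1024/2501 D=1024/1277 E=256/205 F=0] → run F
t=6: vr[A=1024/1991 B=512/793 C=1024/2501 D=1024/1277 E=256/205 F=1024/655] → run C
t=7: vr[A=1024/1991 B=512/793 C=2048/2501 D=1024/1277 E=256/205 F=1024/655] → run A
t=8: vr[A=2048/1991 B=512/793 C=2048/2501 D=1024/1277 E=256/205 F=1024/655] → run B
t=9: vr[A=2048/1991 B=1024/793 C=2048/2501 D=1024/1277 E=256/205 F=1024/655] → run D
t=10: vr[A=2048/1991 B=1024/793 C=2048/2501 D=2048/1277 E=256/205 F=1024/655] → run C
t=11: vr[A=2048/1991 B=1024/793 C=3072/2501 D=2048/1277 E=256/205 F=1024/655] → run A
t=12: vr[A=3072/1991 B=1024/793 C=3072/2501 D=2048/1277 E=256/205 F=1024/655] → run C
t=13: vr[A=3072/1991 B=1024/793 C=4096/2501 D=2048/1277 E=256/205 F=1024/655] → run E
t=14: vr[A=3072/1991 B=1024/793 C=4096/2501 D=2048/1277 E=512/205 F=1024/655] → run B
t=15: vr[A=3072/1991 B=1536/793 C=4096/2501 D=2048/1277 E=512/205 F=1024/655] → run A
t=16: vr[A=4096/1991 B=1536/793 C=4096/2501 D=2048/1277 E=512/205 F=1024/655] → run F
t=17: vr[A=4096/1991 B=1536/793 C=4096/2501 D=2048/1277 E=512/205 F=2048/655] → run D
t=18: vr[A=4096/1991 B=1536/793 C=4096/2501 D=3072/1277 E=512/205 F=2048/655] → run C
t=19: vr[A=4096/1991 B=1536/793 D=3072/1277 E=512/205 F=2048/655] → run B
t=20: vr[A=4096/1991 B=2048/793 D=3072/1277 E=512/205 F=2048/655] → run A
t=21: vr[A=5120/1991 B=2048/793 D=3072/1277 E=512/205 F=2048/655] → run D
t=22: vr[A=5120/1991 B=2048/793 E=512/205 F=2048/655] → run E
t=23: vr[A=5120/1991 B=2048/793 F=2048/655] → run A
t=24: vr[A=6144/1991 B=2048/793 F=2048/655] → run B
t=25: vr[A=6144/1991 B=2560/793 F=2048/655] → run A
t=26: vr[B=2560/793 F=2048/655] → run F
t=27: vr[B=2560/793 F=3072/655] → run B
t=28: vr[B=3072/793 F=3072/655] → run B
t=29: vr[F=3072/655] → run F
t=30: vr[F=4096/655] → run F
t=31: vr[F=1024/131] → run F
t=32: (idle)
t=33: (idle)
t=34: (idle)
t=35: (idle)

context switches = 29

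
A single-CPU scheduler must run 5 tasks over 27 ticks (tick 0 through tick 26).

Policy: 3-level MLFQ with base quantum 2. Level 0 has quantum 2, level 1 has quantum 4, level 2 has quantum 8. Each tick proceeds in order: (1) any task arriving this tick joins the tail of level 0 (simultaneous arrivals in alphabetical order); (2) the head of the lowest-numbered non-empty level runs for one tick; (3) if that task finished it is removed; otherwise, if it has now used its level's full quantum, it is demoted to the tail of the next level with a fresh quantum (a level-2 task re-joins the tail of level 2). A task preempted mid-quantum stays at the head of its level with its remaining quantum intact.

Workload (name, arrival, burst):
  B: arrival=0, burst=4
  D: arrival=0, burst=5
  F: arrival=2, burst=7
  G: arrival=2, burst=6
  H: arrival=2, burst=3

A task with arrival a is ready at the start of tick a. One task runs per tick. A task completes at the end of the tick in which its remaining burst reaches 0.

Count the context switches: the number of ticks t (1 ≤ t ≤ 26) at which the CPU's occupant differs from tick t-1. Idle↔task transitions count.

t=0: L0/L1/L2 = BD/-/- → run B
t=1: L0/L1/L2 = BD/-/- → run B
t=2: L0/L1/L2 = DFGH/B/- → run D
t=3: L0/L1/L2 = DFGH/B/- → run D
t=4: L0/L1/L2 = FGH/BD/- → run F
t=5: L0/L1/L2 = FGH/BD/- → run F
t=6: L0/L1/L2 = GH/BDF/- → run G
t=7: L0/L1/L2 = GH/BDF/- → run G
t=8: L0/L1/L2 = H/BDFG/- → run H
t=9: L0/L1/L2 = H/BDFG/- → run H
t=10: L0/L1/L2 = -/BDFGH/- → run B
t=11: L0/L1/L2 = -/BDFGH/- → run B
t=12: L0/L1/L2 = -/DFGH/- → run D
t=13: L0/L1/L2 = -/DFGH/- → run D
t=14: L0/L1/L2 = -/DFGH/- → run D
t=15: L0/L1/L2 = -/FGH/- → run F
t=16: L0/L1/L2 = -/FGH/- → run F
t=17: L0/L1/L2 = -/FGH/- → run F
t=18: L0/L1/L2 = -/FGH/- → run F
t=19: L0/L1/L2 = -/GH/F → run G
t=20: L0/L1/L2 = -/GH/F → run G
t=21: L0/L1/L2 = -/GH/F → run G
t=22: L0/L1/L2 = -/GH/F → run G
t=23: L0/L1/L2 = -/H/F → run H
t=24: L0/L1/L2 = -/-/F → run F
t=25: (idle)
t=26: (idle)

context switches = 11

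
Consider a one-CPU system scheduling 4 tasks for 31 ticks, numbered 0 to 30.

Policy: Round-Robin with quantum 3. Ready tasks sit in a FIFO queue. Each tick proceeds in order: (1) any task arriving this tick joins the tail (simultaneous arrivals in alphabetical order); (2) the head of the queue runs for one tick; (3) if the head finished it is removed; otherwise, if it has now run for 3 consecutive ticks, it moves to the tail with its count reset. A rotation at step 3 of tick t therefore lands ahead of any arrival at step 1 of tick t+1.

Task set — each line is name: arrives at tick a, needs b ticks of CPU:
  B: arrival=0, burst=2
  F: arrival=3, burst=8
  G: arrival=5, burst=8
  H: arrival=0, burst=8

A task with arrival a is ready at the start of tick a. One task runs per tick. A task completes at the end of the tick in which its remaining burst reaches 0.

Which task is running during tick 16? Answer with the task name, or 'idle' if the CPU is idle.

running at tick 16 = F

t=0: queue=[B,H] q_used=0 → run B
t=1: queue=[B,H] q_used=1 → run B
t=2: queue=[H] q_used=0 → run H
t=3: queue=[H,F] q_used=1 → run H
t=4: queue=[H,F] q_used=2 → run H
t=5: queue=[F,H,G] q_used=0 → run F
t=6: queue=[F,H,G] q_used=1 → run F
t=7: queue=[F,H,G] q_used=2 → run F
t=8: queue=[H,G,F] q_used=0 → run H
t=9: queue=[H,G,F] q_used=1 → run H
t=10: queue=[H,G,F] q_used=2 → run H
t=11: queue=[G,F,H] q_used=0 → run G
t=12: queue=[G,F,H] q_used=1 → run G
t=13: queue=[G,F,H] q_used=2 → run G
t=14: queue=[F,H,G] q_used=0 → run F
t=15: queue=[F,H,G] q_used=1 → run F
t=16: queue=[F,H,G] q_used=2 → run F
t=17: queue=[H,G,F] q_used=0 → run H
t=18: queue=[H,G,F] q_used=1 → run H
t=19: queue=[G,F] q_used=0 → run G
t=20: queue=[G,F] q_used=1 → run G
t=21: queue=[G,F] q_used=2 → run G
t=22: queue=[F,G] q_used=0 → run F
t=23: queue=[F,G] q_used=1 → run F
t=24: queue=[G] q_used=0 → run G
t=25: queue=[G] q_used=1 → run G
t=26: (idle)
t=27: (idle)
t=28: (idle)
t=29: (idle)
t=30: (idle)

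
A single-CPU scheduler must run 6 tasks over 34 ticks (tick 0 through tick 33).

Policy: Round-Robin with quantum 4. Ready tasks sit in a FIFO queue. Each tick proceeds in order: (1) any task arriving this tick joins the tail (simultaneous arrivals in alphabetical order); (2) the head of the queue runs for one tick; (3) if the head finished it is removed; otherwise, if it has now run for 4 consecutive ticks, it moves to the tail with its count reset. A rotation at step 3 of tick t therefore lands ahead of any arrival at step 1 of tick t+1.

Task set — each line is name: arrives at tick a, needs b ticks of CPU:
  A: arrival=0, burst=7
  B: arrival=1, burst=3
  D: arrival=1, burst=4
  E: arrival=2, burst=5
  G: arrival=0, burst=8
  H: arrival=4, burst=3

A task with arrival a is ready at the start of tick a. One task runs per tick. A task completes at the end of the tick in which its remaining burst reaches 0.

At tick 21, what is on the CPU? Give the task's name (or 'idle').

running at tick 21 = A

t=0: queue=[A,G] q_used=0 → run A
t=1: queue=[A,G,B,D] q_used=1 → run A
t=2: queue=[A,G,B,D,E] q_used=2 → run A
t=3: queue=[A,G,B,D,E] q_used=3 → run A
t=4: queue=[G,B,D,E,A,H] q_used=0 → run G
t=5: queue=[G,B,D,E,A,H] q_used=1 → run G
t=6: queue=[G,B,D,E,A,H] q_used=2 → run G
t=7: queue=[G,B,D,E,A,H] q_used=3 → run G
t=8: queue=[B,D,E,A,H,G] q_used=0 → run B
t=9: queue=[B,D,E,A,H,G] q_used=1 → run B
t=10: queue=[B,D,E,A,H,G] q_used=2 → run B
t=11: queue=[D,E,A,H,G] q_used=0 → run D
t=12: queue=[D,E,A,H,G] q_used=1 → run D
t=13: queue=[D,E,A,H,G] q_used=2 → run D
t=14: queue=[D,E,A,H,G] q_used=3 → run D
t=15: queue=[E,A,H,G] q_used=0 → run E
t=16: queue=[E,A,H,G] q_used=1 → run E
t=17: queue=[E,A,H,G] q_used=2 → run E
t=18: queue=[E,A,H,G] q_used=3 → run E
t=19: queue=[A,H,G,E] q_used=0 → run A
t=20: queue=[A,H,G,E] q_used=1 → run A
t=21: queue=[A,H,G,E] q_used=2 → run A
t=22: queue=[H,G,E] q_used=0 → run H
t=23: queue=[H,G,E] q_used=1 → run H
t=24: queue=[H,G,E] q_used=2 → run H
t=25: queue=[G,E] q_used=0 → run G
t=26: queue=[G,E] q_used=1 → run G
t=27: queue=[G,E] q_used=2 → run G
t=28: queue=[G,E] q_used=3 → run G
t=29: queue=[E] q_used=0 → run E
t=30: (idle)
t=31: (idle)
t=32: (idle)
t=33: (idle)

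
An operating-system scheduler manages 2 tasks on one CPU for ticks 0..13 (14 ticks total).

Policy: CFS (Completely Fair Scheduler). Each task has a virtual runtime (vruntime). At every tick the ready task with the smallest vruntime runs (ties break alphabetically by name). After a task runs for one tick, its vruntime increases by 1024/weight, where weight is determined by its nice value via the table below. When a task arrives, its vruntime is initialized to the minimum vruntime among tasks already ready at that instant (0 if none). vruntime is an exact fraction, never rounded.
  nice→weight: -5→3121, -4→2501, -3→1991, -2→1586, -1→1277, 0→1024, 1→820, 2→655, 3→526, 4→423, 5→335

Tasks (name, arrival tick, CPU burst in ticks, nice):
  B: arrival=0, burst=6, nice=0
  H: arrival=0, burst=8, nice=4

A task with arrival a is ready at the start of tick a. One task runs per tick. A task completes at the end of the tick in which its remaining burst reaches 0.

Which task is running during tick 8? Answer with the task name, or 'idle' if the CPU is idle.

t=0: vr[B=0 H=0] → run B
t=1: vr[B=1 H=0] → run H
t=2: vr[B=1 H=1024/423] → run B
t=3: vr[B=2 H=1024/423] → run B
t=4: vr[B=3 H=1024/423] → run H
t=5: vr[B=3 H=2048/423] → run B
t=6: vr[B=4 H=2048/423] → run B
t=7: vr[B=5 H=2048/423] → run H
t=8: vr[B=5 H=1024/141] → run B
t=9: vr[H=1024/141] → run H
t=10: vr[H=4096/423] → run H
t=11: vr[H=5120/423] → run H
t=12: vr[H=2048/141] → run H
t=13: vr[H=7168/423] → run H

running at tick 8 = B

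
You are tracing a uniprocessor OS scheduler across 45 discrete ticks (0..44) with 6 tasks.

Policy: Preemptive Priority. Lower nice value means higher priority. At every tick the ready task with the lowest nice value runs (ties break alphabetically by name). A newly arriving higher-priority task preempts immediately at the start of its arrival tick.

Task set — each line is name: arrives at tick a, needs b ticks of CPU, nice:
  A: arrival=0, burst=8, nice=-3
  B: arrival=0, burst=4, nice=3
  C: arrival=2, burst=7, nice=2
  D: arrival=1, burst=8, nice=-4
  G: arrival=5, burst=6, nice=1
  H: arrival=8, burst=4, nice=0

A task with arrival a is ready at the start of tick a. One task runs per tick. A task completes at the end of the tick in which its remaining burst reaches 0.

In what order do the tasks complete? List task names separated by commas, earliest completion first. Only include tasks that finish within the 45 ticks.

completion order = D, A, H, G, C, B

t=0: ready={A,B} → run A
t=1: ready={A,B,D} → run D
t=2: ready={A,B,C,D} → run D
t=3: ready={A,B,C,D} → run D
t=4: ready={A,B,C,D} → run D
t=5: ready={A,B,C,D,G} → run D
t=6: ready={A,B,C,D,G} → run D
t=7: ready={A,B,C,D,G} → run D
t=8: ready={A,B,C,D,G,H} → run D
t=9: ready={A,B,C,G,H} → run A
t=10: ready={A,B,C,G,H} → run A
t=11: ready={A,B,C,G,H} → run A
t=12: ready={A,B,C,G,H} → run A
t=13: ready={A,B,C,G,H} → run A
t=14: ready={A,B,C,G,H} → run A
t=15: ready={A,B,C,G,H} → run A
t=16: ready={B,C,G,H} → run H
t=17: ready={B,C,G,H} → run H
t=18: ready={B,C,G,H} → run H
t=19: ready={B,C,G,H} → run H
t=20: ready={B,C,G} → run G
t=21: ready={B,C,G} → run G
t=22: ready={B,C,G} → run G
t=23: ready={B,C,G} → run G
t=24: ready={B,C,G} → run G
t=25: ready={B,C,G} → run G
t=26: ready={B,C} → run C
t=27: ready={B,C} → run C
t=28: ready={B,C} → run C
t=29: ready={B,C} → run C
t=30: ready={B,C} → run C
t=31: ready={B,C} → run C
t=32: ready={B,C} → run C
t=33: ready={B} → run B
t=34: ready={B} → run B
t=35: ready={B} → run B
t=36: ready={B} → run B
t=37: (idle)
t=38: (idle)
t=39: (idle)
t=40: (idle)
t=41: (idle)
t=42: (idle)
t=43: (idle)
t=44: (idle)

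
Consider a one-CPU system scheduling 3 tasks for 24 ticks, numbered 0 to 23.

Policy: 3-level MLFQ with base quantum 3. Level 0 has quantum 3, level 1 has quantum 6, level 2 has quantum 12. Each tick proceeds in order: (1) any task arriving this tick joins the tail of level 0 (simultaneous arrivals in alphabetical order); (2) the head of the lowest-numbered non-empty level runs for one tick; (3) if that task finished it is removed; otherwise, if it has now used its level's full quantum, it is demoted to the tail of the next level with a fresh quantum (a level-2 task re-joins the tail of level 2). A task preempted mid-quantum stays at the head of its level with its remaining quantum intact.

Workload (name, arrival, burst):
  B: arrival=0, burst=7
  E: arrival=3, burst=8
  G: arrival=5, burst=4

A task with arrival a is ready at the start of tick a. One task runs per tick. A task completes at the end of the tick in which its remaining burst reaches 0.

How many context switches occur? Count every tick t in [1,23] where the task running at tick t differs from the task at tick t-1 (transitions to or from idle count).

t=0: L0/L1/L2 = B/-/- → run B
t=1: L0/L1/L2 = B/-/- → run B
t=2: L0/L1/L2 = B/-/- → run B
t=3: L0/L1/L2 = E/B/- → run E
t=4: L0/L1/L2 = E/B/- → run E
t=5: L0/L1/L2 = EG/B/- → run E
t=6: L0/L1/L2 = G/BE/- → run G
t=7: L0/L1/L2 = G/BE/- → run G
t=8: L0/L1/L2 = G/BE/- → run G
t=9: L0/L1/L2 = -/BEG/- → run B
t=10: L0/L1/L2 = -/BEG/- → run B
t=11: L0/L1/L2 = -/BEG/- → run B
t=12: L0/L1/L2 = -/BEG/- → run B
t=13: L0/L1/L2 = -/EG/- → run E
t=14: L0/L1/L2 = -/EG/- → run E
t=15: L0/L1/L2 = -/EG/- → run E
t=16: L0/L1/L2 = -/EG/- → run E
t=17: L0/L1/L2 = -/EG/- → run E
t=18: L0/L1/L2 = -/G/- → run G
t=19: (idle)
t=20: (idle)
t=21: (idle)
t=22: (idle)
t=23: (idle)

context switches = 6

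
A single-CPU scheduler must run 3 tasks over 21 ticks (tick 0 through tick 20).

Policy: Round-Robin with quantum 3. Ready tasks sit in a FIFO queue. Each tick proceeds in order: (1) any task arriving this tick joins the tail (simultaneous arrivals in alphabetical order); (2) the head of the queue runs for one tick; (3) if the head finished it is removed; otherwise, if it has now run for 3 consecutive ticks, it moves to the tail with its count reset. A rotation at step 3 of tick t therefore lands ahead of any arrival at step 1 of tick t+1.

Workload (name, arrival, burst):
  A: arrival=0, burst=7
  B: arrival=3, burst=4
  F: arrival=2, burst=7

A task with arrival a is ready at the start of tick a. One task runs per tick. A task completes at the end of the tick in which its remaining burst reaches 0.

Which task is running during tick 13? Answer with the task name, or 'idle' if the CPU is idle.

running at tick 13 = F

t=0: queue=[A] q_used=0 → run A
t=1: queue=[A] q_used=1 → run A
t=2: queue=[A,F] q_used=2 → run A
t=3: queue=[F,A,B] q_used=0 → run F
t=4: queue=[F,A,B] q_used=1 → run F
t=5: queue=[F,A,B] q_used=2 → run F
t=6: queue=[A,B,F] q_used=0 → run A
t=7: queue=[A,B,F] q_used=1 → run A
t=8: queue=[A,B,F] q_used=2 → run A
t=9: queue=[B,F,A] q_used=0 → run B
t=10: queue=[B,F,A] q_used=1 → run B
t=11: queue=[B,F,A] q_used=2 → run B
t=12: queue=[F,A,B] q_used=0 → run F
t=13: queue=[F,A,B] q_used=1 → run F
t=14: queue=[F,A,B] q_used=2 → run F
t=15: queue=[A,B,F] q_used=0 → run A
t=16: queue=[B,F] q_used=0 → run B
t=17: queue=[F] q_used=0 → run F
t=18: (idle)
t=19: (idle)
t=20: (idle)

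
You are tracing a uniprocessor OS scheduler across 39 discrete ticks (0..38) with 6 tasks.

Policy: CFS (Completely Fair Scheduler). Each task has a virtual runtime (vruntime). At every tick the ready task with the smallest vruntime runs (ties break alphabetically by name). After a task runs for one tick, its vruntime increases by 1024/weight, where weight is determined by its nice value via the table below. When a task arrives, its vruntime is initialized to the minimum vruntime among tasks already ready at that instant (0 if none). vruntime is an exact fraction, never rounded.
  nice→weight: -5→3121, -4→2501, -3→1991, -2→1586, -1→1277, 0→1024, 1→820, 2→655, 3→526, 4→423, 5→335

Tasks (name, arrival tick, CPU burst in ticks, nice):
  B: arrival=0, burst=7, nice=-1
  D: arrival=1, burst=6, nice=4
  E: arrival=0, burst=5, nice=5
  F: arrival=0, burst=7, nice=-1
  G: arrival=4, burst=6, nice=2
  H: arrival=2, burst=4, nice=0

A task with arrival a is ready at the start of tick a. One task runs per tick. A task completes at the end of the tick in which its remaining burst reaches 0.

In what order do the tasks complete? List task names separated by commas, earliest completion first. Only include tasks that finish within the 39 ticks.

completion order = H, B, F, G, D, E

t=0: vr[B=0 E=0 F=0] → run B
t=1: vr[B=1024/1277 D=0 E=0 F=0] → run D
t=2: vr[B=1024/1277 D=1024/423 E=0 F=0 H=0] → run E
t=3: vr[B=1024/1277 D=1024/423 E=1024/335 F=0 H=0] → run F
t=4: vr[B=1024/1277 D=1024/423 E=1024/335 F=1024/1277 G=0 H=0] → run G
t=5: vr[B=1024/1277 D=1024/423 E=1024/335 F=1024/1277 G=1024/655 H=0] → run H
t=6: vr[B=1024/1277 D=1024/423 E=1024/335 F=1024/1277 G=1024/655 H=1] → run B
t=7: vr[B=2048/1277 D=1024/423 E=1024/335 F=1024/1277 G=1024/655 H=1] → run F
t=8: vr[B=2048/1277 D=1024/423 E=1024/335 F=2048/1277 G=1024/655 H=1] → run H
t=9: vr[B=2048/1277 D=1024/423 E=1024/335 F=2048/1277 G=1024/655 H=2] → run G
t=10: vr[B=2048/1277 D=1024/423 E=1024/335 F=2048/1277 G=2048/655 H=2] → run B
t=11: vr[B=3072/1277 D=1024/423 E=1024/335 F=2048/1277 G=2048/655 H=2] → run F
t=12: vr[B=3072/1277 D=1024/423 E=1024/335 F=3072/1277 G=2048/655 H=2] → run H
t=13: vr[B=3072/1277 D=1024/423 E=1024/335 F=3072/1277 G=2048/655 H=3] → run B
t=14: vr[B=4096/1277 D=1024/423 E=1024/335 F=3072/1277 G=2048/655 H=3] → run F
t=15: vr[B=4096/1277 D=1024/423 E=1024/335 F=4096/1277 G=2048/655 H=3] → run D
t=16: vr[B=4096/1277 D=2048/423 E=1024/335 F=4096/1277 G=2048/655 H=3] → run H
t=17: vr[B=4096/1277 D=2048/423 E=1024/335 F=4096/1277 G=2048/655] → run E
t=18: vr[B=4096/1277 D=2048/423 E=2048/335 F=4096/1277 G=2048/655] → run G
t=19: vr[B=4096/1277 D=2048/423 E=2048/335 F=4096/1277 G=3072/655] → run B
t=20: vr[B=5120/1277 D=2048/423 E=2048/335 F=4096/1277 G=3072/655] → run F
t=21: vr[B=5120/1277 D=2048/423 E=2048/335 F=5120/1277 G=3072/655] → run B
t=22: vr[B=6144/1277 D=2048/423 E=2048/335 F=5120/1277 G=3072/655] → run F
t=23: vr[B=6144/1277 D=2048/423 E=2048/335 F=6144/1277 G=3072/655] → run G
t=24: vr[B=6144/1277 D=2048/423 E=2048/335 F=6144/1277 G=4096/655] → run B
t=25: vr[D=2048/423 E=2048/335 F=6144/1277 G=4096/655] → run F
t=26: vr[D=2048/423 E=2048/335 G=4096/655] → run D
t=27: vr[D=1024/141 E=2048/335 G=4096/655] → run E
t=28: vr[D=1024/141 E=3072/335 G=4096/655] → run G
t=29: vr[D=1024/141 E=3072/335 G=1024/131] → run D
t=30: vr[D=4096/423 E=3072/335 G=1024/131] → run G
t=31: vr[D=4096/423 E=3072/335] → run E
t=32: vr[D=4096/423 E=4096/335] → run D
t=33: vr[D=5120/423 E=4096/335] → run D
t=34: vr[E=4096/335] → run E
t=35: (idle)
t=36: (idle)
t=37: (idle)
t=38: (idle)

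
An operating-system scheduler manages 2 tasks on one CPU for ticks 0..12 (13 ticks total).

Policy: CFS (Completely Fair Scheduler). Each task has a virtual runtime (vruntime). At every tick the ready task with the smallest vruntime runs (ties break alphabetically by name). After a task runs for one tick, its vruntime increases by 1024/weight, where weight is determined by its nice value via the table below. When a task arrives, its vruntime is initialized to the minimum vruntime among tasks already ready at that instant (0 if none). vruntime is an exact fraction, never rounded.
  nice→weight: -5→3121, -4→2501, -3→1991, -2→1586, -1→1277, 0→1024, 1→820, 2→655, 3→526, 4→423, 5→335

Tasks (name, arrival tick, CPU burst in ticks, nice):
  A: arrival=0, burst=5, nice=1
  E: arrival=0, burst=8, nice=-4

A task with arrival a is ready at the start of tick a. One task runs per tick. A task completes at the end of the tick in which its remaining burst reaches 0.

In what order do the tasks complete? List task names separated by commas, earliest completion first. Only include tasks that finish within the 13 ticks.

t=0: vr[A=0 E=0] → run A
t=1: vr[A=256/205 E=0] → run E
t=2: vr[A=256/205 E=1024/2501] → run E
t=3: vr[A=256/205 E=2048/2501] → run E
t=4: vr[A=256/205 E=3072/2501] → run E
t=5: vr[A=256/205 E=4096/2501] → run A
t=6: vr[A=512/205 E=4096/2501] → run E
t=7: vr[A=512/205 E=5120/2501] → run E
t=8: vr[A=512/205 E=6144/2501] → run E
t=9: vr[A=512/205 E=7168/2501] → run A
t=10: vr[A=768/205 E=7168/2501] → run E
t=11: vr[A=768/205] → run A
t=12: vr[A=1024/205] → run A

completion order = E, A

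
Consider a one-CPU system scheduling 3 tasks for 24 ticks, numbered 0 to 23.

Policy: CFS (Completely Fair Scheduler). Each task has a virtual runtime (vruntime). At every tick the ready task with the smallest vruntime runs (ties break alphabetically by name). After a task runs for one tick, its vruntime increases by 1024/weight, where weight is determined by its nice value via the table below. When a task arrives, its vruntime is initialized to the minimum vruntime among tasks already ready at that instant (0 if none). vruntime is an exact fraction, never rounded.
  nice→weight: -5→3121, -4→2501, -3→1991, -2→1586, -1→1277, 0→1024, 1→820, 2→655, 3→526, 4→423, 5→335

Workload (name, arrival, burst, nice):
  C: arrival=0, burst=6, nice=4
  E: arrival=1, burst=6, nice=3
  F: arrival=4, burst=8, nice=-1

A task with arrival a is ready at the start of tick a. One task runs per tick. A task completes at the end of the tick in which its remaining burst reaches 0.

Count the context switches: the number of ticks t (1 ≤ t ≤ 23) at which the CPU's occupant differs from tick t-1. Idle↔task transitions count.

t=0: vr[C=0] → run C
t=1: vr[C=1024/423 E=1024/423] → run C
t=2: vr[C=2048/423 E=1024/423] → run E
t=3: vr[C=2048/423 E=485888/111249] → run E
t=4: vr[C=2048/423 E=702464/111249 F=2048/423] → run C
t=5: vr[C=1024/141 E=702464/111249 F=2048/423] → run F
t=6: vr[C=1024/141 E=702464/111249 F=3048448/540171] → run F
t=7: vr[C=1024/141 E=702464/111249 F=3481600/540171] → run E
t=8: vr[C=1024/141 E=919040/111249 F=3481600/540171] → run F
t=9: vr[C=1024/141 E=919040/111249 F=3914752/540171] → run F
t=10: vr[C=1024/141 E=919040/111249 F=4347904/540171] → run C
t=11: vr[C=4096/423 E=919040/111249 F=4347904/540171] → run F
t=12: vr[C=4096/423 E=919040/111249 F=4781056/540171] → run E
t=13: vr[C=4096/423 E=1135616/111249 F=4781056/540171] → run F
t=14: vr[C=4096/423 E=1135616/111249 F=5214208/540171] → run F
t=15: vr[C=4096/423 E=1135616/111249 F=5647360/540171] → run C
t=16: vr[C=5120/423 E=1135616/111249 F=5647360/540171] → run E
t=17: vr[C=5120/423 E=1352192/111249 F=5647360/540171] → run F
t=18: vr[C=5120/423 E=1352192/111249] → run C
t=19: vr[E=1352192/111249] → run E
t=20: (idle)
t=21: (idle)
t=22: (idle)
t=23: (idle)

context switches = 15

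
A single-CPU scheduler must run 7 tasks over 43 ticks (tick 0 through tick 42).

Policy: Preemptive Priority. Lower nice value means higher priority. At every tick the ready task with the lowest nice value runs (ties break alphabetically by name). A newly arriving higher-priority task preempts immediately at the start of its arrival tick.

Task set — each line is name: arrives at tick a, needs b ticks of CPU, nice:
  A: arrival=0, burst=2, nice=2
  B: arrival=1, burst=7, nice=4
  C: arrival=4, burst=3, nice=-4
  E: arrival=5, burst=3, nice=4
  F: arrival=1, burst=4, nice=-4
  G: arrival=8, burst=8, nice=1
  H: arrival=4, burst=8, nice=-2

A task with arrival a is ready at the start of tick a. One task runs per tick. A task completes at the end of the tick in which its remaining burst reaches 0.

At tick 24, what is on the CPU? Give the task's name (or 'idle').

t=0: ready={A} → run A
t=1: ready={A,B,F} → run F
t=2: ready={A,B,F} → run F
t=3: ready={A,B,F} → run F
t=4: ready={A,B,C,F,H} → run C
t=5: ready={A,B,C,E,F,H} → run C
t=6: ready={A,B,C,E,F,H} → run C
t=7: ready={A,B,E,F,H} → run F
t=8: ready={A,B,E,G,H} → run H
t=9: ready={A,B,E,G,H} → run H
t=10: ready={A,B,E,G,H} → run H
t=11: ready={A,B,E,G,H} → run H
t=12: ready={A,B,E,G,H} → run H
t=13: ready={A,B,E,G,H} → run H
t=14: ready={A,B,E,G,H} → run H
t=15: ready={A,B,E,G,H} → run H
t=16: ready={A,B,E,G} → run G
t=17: ready={A,B,E,G} → run G
t=18: ready={A,B,E,G} → run G
t=19: ready={A,B,E,G} → run G
t=20: ready={A,B,E,G} → run G
t=21: ready={A,B,E,G} → run G
t=22: ready={A,B,E,G} → run G
t=23: ready={A,B,E,G} → run G
t=24: ready={A,B,E} → run A
t=25: ready={B,E} → run B
t=26: ready={B,E} → run B
t=27: ready={B,E} → run B
t=28: ready={B,E} → run B
t=29: ready={B,E} → run B
t=30: ready={B,E} → run B
t=31: ready={B,E} → run B
t=32: ready={E} → run E
t=33: ready={E} → run E
t=34: ready={E} → run E
t=35: (idle)
t=36: (idle)
t=37: (idle)
t=38: (idle)
t=39: (idle)
t=40: (idle)
t=41: (idle)
t=42: (idle)

running at tick 24 = A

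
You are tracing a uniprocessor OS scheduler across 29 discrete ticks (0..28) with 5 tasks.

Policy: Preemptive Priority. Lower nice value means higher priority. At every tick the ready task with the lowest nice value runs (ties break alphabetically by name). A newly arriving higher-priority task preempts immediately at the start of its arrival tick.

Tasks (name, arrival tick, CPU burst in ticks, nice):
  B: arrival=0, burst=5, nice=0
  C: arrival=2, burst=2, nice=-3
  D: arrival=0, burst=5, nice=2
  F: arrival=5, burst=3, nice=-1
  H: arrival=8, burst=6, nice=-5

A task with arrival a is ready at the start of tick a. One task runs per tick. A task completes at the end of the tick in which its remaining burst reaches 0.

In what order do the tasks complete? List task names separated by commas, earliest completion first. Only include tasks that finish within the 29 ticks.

completion order = C, F, H, B, D

t=0: ready={B,D} → run B
t=1: ready={B,D} → run B
t=2: ready={B,C,D} → run C
t=3: ready={B,C,D} → run C
t=4: ready={B,D} → run B
t=5: ready={B,D,F} → run F
t=6: ready={B,D,F} → run F
t=7: ready={B,D,F} → run F
t=8: ready={B,D,H} → run H
t=9: ready={B,D,H} → run H
t=10: ready={B,D,H} → run H
t=11: ready={B,D,H} → run H
t=12: ready={B,D,H} → run H
t=13: ready={B,D,H} → run H
t=14: ready={B,D} → run B
t=15: ready={B,D} → run B
t=16: ready={D} → run D
t=17: ready={D} → run D
t=18: ready={D} → run D
t=19: ready={D} → run D
t=20: ready={D} → run D
t=21: (idle)
t=22: (idle)
t=23: (idle)
t=24: (idle)
t=25: (idle)
t=26: (idle)
t=27: (idle)
t=28: (idle)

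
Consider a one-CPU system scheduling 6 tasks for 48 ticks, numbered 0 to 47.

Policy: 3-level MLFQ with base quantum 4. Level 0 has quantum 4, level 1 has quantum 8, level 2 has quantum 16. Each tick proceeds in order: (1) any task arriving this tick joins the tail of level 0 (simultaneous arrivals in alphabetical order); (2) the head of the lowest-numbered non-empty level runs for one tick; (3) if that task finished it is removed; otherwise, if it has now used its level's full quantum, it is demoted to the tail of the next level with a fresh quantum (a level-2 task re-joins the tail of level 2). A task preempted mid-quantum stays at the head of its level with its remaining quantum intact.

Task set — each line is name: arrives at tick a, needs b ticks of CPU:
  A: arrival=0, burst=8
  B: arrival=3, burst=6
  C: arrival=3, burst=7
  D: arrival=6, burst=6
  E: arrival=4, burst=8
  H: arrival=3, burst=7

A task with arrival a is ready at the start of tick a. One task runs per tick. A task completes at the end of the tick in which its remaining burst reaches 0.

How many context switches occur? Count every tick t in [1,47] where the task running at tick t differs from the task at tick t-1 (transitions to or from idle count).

context switches = 12

t=0: L0/L1/L2 = A/-/- → run A
t=1: L0/L1/L2 = A/-/- → run A
t=2: L0/L1/L2 = A/-/- → run A
t=3: L0/L1/L2 = ABCH/-/- → run A
t=4: L0/L1/L2 = BCHE/A/- → run B
t=5: L0/L1/L2 = BCHE/A/- → run B
t=6: L0/L1/L2 = BCHED/A/- → run B
t=7: L0/L1/L2 = BCHED/A/- → run B
t=8: L0/L1/L2 = CHED/AB/- → run C
t=9: L0/L1/L2 = CHED/AB/- → run C
t=10: L0/L1/L2 = CHED/AB/- → run C
t=11: L0/L1/L2 = CHED/AB/- → run C
t=12: L0/L1/L2 = HED/ABC/- → run H
t=13: L0/L1/L2 = HED/ABC/- → run H
t=14: L0/L1/L2 = HED/ABC/- → run H
t=15: L0/L1/L2 = HED/ABC/- → run H
t=16: L0/L1/L2 = ED/ABCH/- → run E
t=17: L0/L1/L2 = ED/ABCH/- → run E
t=18: L0/L1/L2 = ED/ABCH/- → run E
t=19: L0/L1/L2 = ED/ABCH/- → run E
t=20: L0/L1/L2 = D/ABCHE/- → run D
t=21: L0/L1/L2 = D/ABCHE/- → run D
t=22: L0/L1/L2 = D/ABCHE/- → run D
t=23: L0/L1/L2 = D/ABCHE/- → run D
t=24: L0/L1/L2 = -/ABCHED/- → run A
t=25: L0/L1/L2 = -/ABCHED/- → run A
t=26: L0/L1/L2 = -/ABCHED/- → run A
t=27: L0/L1/L2 = -/ABCHED/- → run A
t=28: L0/L1/L2 = -/BCHED/- → run B
t=29: L0/L1/L2 = -/BCHED/- → run B
t=30: L0/L1/L2 = -/CHED/- → run C
t=31: L0/L1/L2 = -/CHED/- → run C
t=32: L0/L1/L2 = -/CHED/- → run C
t=33: L0/L1/L2 = -/HED/- → run H
t=34: L0/L1/L2 = -/HED/- → run H
t=35: L0/L1/L2 = -/HED/- → run H
t=36: L0/L1/L2 = -/ED/- → run E
t=37: L0/L1/L2 = -/ED/- → run E
t=38: L0/L1/L2 = -/ED/- → run E
t=39: L0/L1/L2 = -/ED/- → run E
t=40: L0/L1/L2 = -/D/- → run D
t=41: L0/L1/L2 = -/D/- → run D
t=42: (idle)
t=43: (idle)
t=44: (idle)
t=45: (idle)
t=46: (idle)
t=47: (idle)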